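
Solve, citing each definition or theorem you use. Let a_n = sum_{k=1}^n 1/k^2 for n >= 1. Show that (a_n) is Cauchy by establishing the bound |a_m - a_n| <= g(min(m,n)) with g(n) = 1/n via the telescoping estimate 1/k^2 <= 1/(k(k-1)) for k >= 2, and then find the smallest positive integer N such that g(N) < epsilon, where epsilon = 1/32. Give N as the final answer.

For m > n >= 1: |a_m - a_n| = sum_{k=n+1}^m 1/k^2.
Use 1/k^2 <= 1/(k(k-1)) = 1/(k-1) - 1/k for k >= 2:
sum_{k=n+1}^m 1/k^2 <= sum_{k=n+1}^m (1/(k-1) - 1/k) = 1/n - 1/m <= 1/n.
By symmetry the same bound holds with n,m swapped, so |a_m - a_n| <= 1/min(m,n) = g(min(m,n)). Since g(n) -> 0, (a_n) is Cauchy.
Now solve g(N) < 1/32: 1/N < 1/32 <=> N > 1/(1/32) = 32.
The smallest integer strictly greater than 32 is N = 33.
Check: g(33) = 1/33 < 1/32; g(32) = 1/32 >= 1/32. So N = 33.

33


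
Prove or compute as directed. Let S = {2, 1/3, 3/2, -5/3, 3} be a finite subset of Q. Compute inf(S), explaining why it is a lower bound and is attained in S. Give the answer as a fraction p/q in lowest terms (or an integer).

S is finite, so inf(S) = min(S).
Sorted increasing:
-5/3, 1/3, 3/2, 2, 3
The extremum is -5/3.
For every x in S, x >= -5/3. And -5/3 is in S, so it is attained.
Therefore inf(S) = -5/3.

-5/3


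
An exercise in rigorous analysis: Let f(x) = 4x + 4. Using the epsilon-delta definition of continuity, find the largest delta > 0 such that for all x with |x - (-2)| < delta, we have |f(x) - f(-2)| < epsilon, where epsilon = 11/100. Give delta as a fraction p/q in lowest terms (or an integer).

We compute f(-2) = 4*(-2) + 4 = -4.
|f(x) - f(-2)| = |4x + 4 - (-4)| = |4(x - (-2))| = 4|x - (-2)|.
We need 4|x - (-2)| < 11/100, i.e. |x - (-2)| < 11/100 / 4 = 11/400.
So any delta <= 11/400 works. Conversely, if delta > 11/400, then x = -2 + 11/400 satisfies |x - (-2)| = 11/400 < delta but |f(x) - f(-2)| = 4 * 11/400 = 11/100, which is not < 11/100; so no larger delta works.
Hence the largest such delta is 11/400.

11/400


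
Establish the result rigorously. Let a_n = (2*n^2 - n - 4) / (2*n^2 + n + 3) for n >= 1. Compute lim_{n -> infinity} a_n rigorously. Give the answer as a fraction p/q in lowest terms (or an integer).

Divide numerator and denominator by n^2, the highest power:
numerator / n^2 = 2 - 1/n - 4/n^2
denominator / n^2 = 2 + 1/n + 3/n^2
As n -> infinity, all terms of the form c/n^k (k >= 1) tend to 0.
So numerator / n^2 -> 2 and denominator / n^2 -> 2.
Therefore lim a_n = 1.

1


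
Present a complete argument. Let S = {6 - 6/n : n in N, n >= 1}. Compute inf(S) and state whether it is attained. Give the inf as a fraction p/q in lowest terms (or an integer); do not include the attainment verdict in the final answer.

Analysis:
- Values: 0, 3, 4, 9/2, ... strictly increasing.
- Minimum is 0 (n=1); inf = 0 (attained).
- 6 - 6/n -> 6 from below; sup = 6, not attained.
Conclusion: inf(S) = 0, attained in S.

0


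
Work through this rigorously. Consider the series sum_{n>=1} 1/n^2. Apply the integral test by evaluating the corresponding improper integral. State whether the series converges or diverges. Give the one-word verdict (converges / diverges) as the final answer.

Let f(x) = x^(-2). Then f is positive, continuous, and decreasing on [1, infinity), so the integral test applies.
Compute the improper integral int_{1}^infinity f(x) dx:
  antiderivative F(x) = -1/x.
  As x -> infinity, F(x) -> 0 (since p = 2 > 1).
  So int = F(infinity) - F(1) = 0 - (-1) = 1.
  Finite, so by the integral test, the series converges.

converges


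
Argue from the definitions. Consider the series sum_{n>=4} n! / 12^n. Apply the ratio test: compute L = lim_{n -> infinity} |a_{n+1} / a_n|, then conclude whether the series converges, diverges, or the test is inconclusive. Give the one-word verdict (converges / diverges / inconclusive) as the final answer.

Let a_n denote the general term. Form the ratio a_{n+1}/a_n and simplify:
a_{n+1}/a_n = n/12 + 1/12
Take the limit as n -> infinity: L = infinity.
Since L = infinity > 1 (or L = infinity), the ratio test implies the series diverges.

diverges


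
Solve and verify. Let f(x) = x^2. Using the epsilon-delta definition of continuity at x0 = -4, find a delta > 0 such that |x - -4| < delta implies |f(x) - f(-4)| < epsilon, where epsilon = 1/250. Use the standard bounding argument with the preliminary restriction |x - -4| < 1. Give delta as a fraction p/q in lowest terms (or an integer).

Factor: |x^2 - (-4)^2| = |x - -4| * |x + -4|.
Impose |x - -4| < 1 first. Then |x + -4| = |(x - -4) + 2*(-4)| <= |x - -4| + 2*|-4| < 1 + 8 = 9.
So |x^2 - (-4)^2| < delta * 9.
We need delta * 9 <= 1/250, i.e. delta <= 1/250/9 = 1/2250.
Since 1/2250 < 1, this is tighter than 1; take delta = 1/2250.
So delta = 1/2250 works.

1/2250


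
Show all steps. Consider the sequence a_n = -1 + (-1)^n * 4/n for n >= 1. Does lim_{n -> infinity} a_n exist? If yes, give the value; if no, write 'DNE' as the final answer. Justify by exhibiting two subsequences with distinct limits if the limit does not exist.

Examine the behaviour of a_n along subsequences.
Even-n subsequence a_{2k} = -1 + 4/(2k) -> -1. Odd-n subsequence a_{2k+1} = -1 - 4/(2k+1) -> -1. Both tend to -1, which suggests the limit is -1; verify directly.
|a_n - (-1)| = |(-1)^n * 4/n| = 4/n for every n >= 1.
Given epsilon > 0, choose a positive integer N > 4/epsilon. Then for all n >= N, |a_n - (-1)| = 4/n <= 4/N < epsilon.
So by the definition of the limit, lim a_n exists and equals -1.

-1


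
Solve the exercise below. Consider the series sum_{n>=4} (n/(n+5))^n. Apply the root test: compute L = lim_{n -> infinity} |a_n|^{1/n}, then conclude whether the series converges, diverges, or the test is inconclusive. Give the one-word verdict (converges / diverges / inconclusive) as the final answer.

Let a_n denote the general term. Form |a_n|^(1/n) and simplify:
|a_n|^(1/n) = n/(n + 5)
Take the limit as n -> infinity: L = 1.
Since L = 1, the root test is inconclusive. (In fact a_n = (n/(n+5))^n -> e^(-5) != 0, so the nth-term test shows divergence; but the root test itself gives no conclusion.)

inconclusive


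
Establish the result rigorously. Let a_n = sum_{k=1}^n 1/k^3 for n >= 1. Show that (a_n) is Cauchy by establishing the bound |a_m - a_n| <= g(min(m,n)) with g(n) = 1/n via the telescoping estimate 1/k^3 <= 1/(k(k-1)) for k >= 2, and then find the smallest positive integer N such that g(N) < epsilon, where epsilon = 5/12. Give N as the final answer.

For m > n >= 1: |a_m - a_n| = sum_{k=n+1}^m 1/k^3.
Use 1/k^3 <= 1/(k(k-1)) = 1/(k-1) - 1/k for k >= 2 (which holds since k^3 >= k^2 >= k(k-1) for k >= 2):
sum_{k=n+1}^m 1/k^3 <= sum_{k=n+1}^m (1/(k-1) - 1/k) = 1/n - 1/m <= 1/n.
By symmetry the same bound holds with n,m swapped, so |a_m - a_n| <= 1/min(m,n) = g(min(m,n)). Since g(n) -> 0, (a_n) is Cauchy.
Now solve g(N) < 5/12: 1/N < 5/12 <=> N > 1/(5/12) = 12/5.
The smallest integer strictly greater than 12/5 is N = 3.
Check: g(3) = 1/3 < 5/12; g(2) = 1/2 >= 5/12. So N = 3.

3


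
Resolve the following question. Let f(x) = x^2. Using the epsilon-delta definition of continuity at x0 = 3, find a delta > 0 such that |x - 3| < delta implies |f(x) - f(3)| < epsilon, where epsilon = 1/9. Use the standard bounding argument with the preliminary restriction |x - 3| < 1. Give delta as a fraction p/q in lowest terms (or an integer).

Factor: |x^2 - (3)^2| = |x - 3| * |x + 3|.
Impose |x - 3| < 1 first. Then |x + 3| = |(x - 3) + 2*(3)| <= |x - 3| + 2*|3| < 1 + 6 = 7.
So |x^2 - (3)^2| < delta * 7.
We need delta * 7 <= 1/9, i.e. delta <= 1/9/7 = 1/63.
Since 1/63 < 1, this is tighter than 1; take delta = 1/63.
So delta = 1/63 works.

1/63


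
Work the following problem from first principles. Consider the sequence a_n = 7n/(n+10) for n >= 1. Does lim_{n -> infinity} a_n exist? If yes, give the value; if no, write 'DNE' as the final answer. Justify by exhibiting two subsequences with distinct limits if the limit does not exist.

Examine the behaviour of a_n along subsequences.
Even-n subsequence a_{2k} = 7(2k)/(2k+10) -> 7. Odd-n subsequence a_{2k+1} = 7(2k+1)/(2k+11) -> 7. Both tend to 7, which suggests the limit is 7; verify directly.
|a_n - 7| = |7n - 7(n+10)| / (n+10) = 70/(n+10) < 70/n for every n >= 1.
Given epsilon > 0, choose a positive integer N > 70/epsilon. Then for all n >= N, |a_n - 7| < 70/n <= 70/N < epsilon.
So by the definition of the limit, lim a_n exists and equals 7.

7


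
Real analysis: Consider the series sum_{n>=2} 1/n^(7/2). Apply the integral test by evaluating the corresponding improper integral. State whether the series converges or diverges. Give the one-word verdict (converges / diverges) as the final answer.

Let f(x) = x^(-7/2). Then f is positive, continuous, and decreasing on [2, infinity), so the integral test applies.
Compute the improper integral int_{2}^infinity f(x) dx:
  antiderivative F(x) = -2/(5*x^(5/2)).
  As x -> infinity, F(x) -> 0 (since p = 7/2 > 1).
  So int = F(infinity) - F(2) = 0 - (-sqrt(2)/20) = sqrt(2)/20.
  Finite, so by the integral test, the series converges.

converges


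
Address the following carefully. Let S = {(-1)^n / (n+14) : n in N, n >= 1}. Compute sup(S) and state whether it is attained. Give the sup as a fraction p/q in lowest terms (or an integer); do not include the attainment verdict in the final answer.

Analysis:
- Values: -1/15, 1/16, -1/17, 1/18, -1/19, ...
- Positive terms (even n): 1/(2+14), 1/(4+14), ... decreasing -> max = 1/16 (n=2).
- Negative terms (odd n): -1/(1+14), -1/(3+14), ... increasing -> min = -1/15 (n=1).
- So sup = 1/16 (attained at n=2); inf = -1/15 (attained at n=1).
Conclusion: sup(S) = 1/16, attained in S.

1/16


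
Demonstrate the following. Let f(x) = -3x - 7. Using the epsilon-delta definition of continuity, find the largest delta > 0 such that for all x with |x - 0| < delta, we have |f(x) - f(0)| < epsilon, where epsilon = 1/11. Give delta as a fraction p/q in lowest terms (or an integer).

We compute f(0) = -3*(0) - 7 = -7.
|f(x) - f(0)| = |-3x - 7 - (-7)| = |-3(x - 0)| = 3|x - 0|.
We need 3|x - 0| < 1/11, i.e. |x - 0| < 1/11 / 3 = 1/33.
So any delta <= 1/33 works. Conversely, if delta > 1/33, then x = 0 + 1/33 satisfies |x - 0| = 1/33 < delta but |f(x) - f(0)| = 3 * 1/33 = 1/11, which is not < 1/11; so no larger delta works.
Hence the largest such delta is 1/33.

1/33


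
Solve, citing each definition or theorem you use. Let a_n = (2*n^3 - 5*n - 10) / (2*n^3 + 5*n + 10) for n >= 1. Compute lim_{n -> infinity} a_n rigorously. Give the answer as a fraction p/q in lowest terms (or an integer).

Divide numerator and denominator by n^3, the highest power:
numerator / n^3 = 2 - 5/n^2 - 10/n^3
denominator / n^3 = 2 + 5/n^2 + 10/n^3
As n -> infinity, all terms of the form c/n^k (k >= 1) tend to 0.
So numerator / n^3 -> 2 and denominator / n^3 -> 2.
Therefore lim a_n = 1.

1


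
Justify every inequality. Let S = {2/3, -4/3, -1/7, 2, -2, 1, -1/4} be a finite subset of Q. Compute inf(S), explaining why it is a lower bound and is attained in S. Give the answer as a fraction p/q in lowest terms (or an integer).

S is finite, so inf(S) = min(S).
Sorted increasing:
-2, -4/3, -1/4, -1/7, 2/3, 1, 2
The extremum is -2.
For every x in S, x >= -2. And -2 is in S, so it is attained.
Therefore inf(S) = -2.

-2


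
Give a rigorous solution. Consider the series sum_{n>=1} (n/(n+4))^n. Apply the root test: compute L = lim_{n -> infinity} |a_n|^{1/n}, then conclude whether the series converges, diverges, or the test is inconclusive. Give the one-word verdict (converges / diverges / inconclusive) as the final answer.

Let a_n denote the general term. Form |a_n|^(1/n) and simplify:
|a_n|^(1/n) = n/(n + 4)
Take the limit as n -> infinity: L = 1.
Since L = 1, the root test is inconclusive. (In fact a_n = (n/(n+4))^n -> e^(-4) != 0, so the nth-term test shows divergence; but the root test itself gives no conclusion.)

inconclusive


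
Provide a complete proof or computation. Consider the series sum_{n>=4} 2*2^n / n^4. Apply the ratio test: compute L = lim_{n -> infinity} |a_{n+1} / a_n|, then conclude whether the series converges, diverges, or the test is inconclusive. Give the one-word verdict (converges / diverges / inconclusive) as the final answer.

Let a_n denote the general term. Form the ratio a_{n+1}/a_n and simplify:
a_{n+1}/a_n = 2*n^4/(n + 1)^4
Take the limit as n -> infinity: L = 2.
Since L = 2 > 1 (or L = infinity), the ratio test implies the series diverges.

diverges


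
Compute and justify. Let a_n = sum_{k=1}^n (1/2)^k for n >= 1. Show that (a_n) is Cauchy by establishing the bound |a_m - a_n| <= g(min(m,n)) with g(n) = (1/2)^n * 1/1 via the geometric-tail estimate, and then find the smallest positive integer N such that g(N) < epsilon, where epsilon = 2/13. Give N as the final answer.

For m > n >= 1: |a_m - a_n| = sum_{k=n+1}^m (1/2)^k < sum_{k=n+1}^infinity (1/2)^k = (1/2)^(n+1) / (1 - 1/2) = (1/2)^n * (1/2) * (2/1) = (1/2)^n * 1/1.
So g(n) = (1/2)^n / 1. Since g(n) -> 0, (a_n) is Cauchy.
Now solve g(N) < 2/13: (1/2)^N / 1 < 2/13 <=> 2^N > 1 / (1 * 2/13) = 13/2.
Check powers of 2: 2^2 = 4 <= 13/2, 2^3 = 8 > 13/2.
So the smallest such N is 3. Check: g(3) = 1/(1 * 8) = 1/8 < 2/13.

3


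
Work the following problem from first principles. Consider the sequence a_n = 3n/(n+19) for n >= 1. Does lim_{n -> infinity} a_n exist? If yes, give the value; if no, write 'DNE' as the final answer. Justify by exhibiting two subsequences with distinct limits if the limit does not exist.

Examine the behaviour of a_n along subsequences.
Even-n subsequence a_{2k} = 3(2k)/(2k+19) -> 3. Odd-n subsequence a_{2k+1} = 3(2k+1)/(2k+20) -> 3. Both tend to 3, which suggests the limit is 3; verify directly.
|a_n - 3| = |3n - 3(n+19)| / (n+19) = 57/(n+19) < 57/n for every n >= 1.
Given epsilon > 0, choose a positive integer N > 57/epsilon. Then for all n >= N, |a_n - 3| < 57/n <= 57/N < epsilon.
So by the definition of the limit, lim a_n exists and equals 3.

3


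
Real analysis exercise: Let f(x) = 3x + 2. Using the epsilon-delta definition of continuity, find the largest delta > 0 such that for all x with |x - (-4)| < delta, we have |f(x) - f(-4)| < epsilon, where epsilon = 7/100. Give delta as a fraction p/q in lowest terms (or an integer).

We compute f(-4) = 3*(-4) + 2 = -10.
|f(x) - f(-4)| = |3x + 2 - (-10)| = |3(x - (-4))| = 3|x - (-4)|.
We need 3|x - (-4)| < 7/100, i.e. |x - (-4)| < 7/100 / 3 = 7/300.
So any delta <= 7/300 works. Conversely, if delta > 7/300, then x = -4 + 7/300 satisfies |x - (-4)| = 7/300 < delta but |f(x) - f(-4)| = 3 * 7/300 = 7/100, which is not < 7/100; so no larger delta works.
Hence the largest such delta is 7/300.

7/300


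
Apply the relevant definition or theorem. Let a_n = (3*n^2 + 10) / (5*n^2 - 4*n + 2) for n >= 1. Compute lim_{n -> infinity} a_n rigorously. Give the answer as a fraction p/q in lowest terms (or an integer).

Divide numerator and denominator by n^2, the highest power:
numerator / n^2 = 3 + 10/n^2
denominator / n^2 = 5 - 4/n + 2/n^2
As n -> infinity, all terms of the form c/n^k (k >= 1) tend to 0.
So numerator / n^2 -> 3 and denominator / n^2 -> 5.
Therefore lim a_n = 3/5.

3/5


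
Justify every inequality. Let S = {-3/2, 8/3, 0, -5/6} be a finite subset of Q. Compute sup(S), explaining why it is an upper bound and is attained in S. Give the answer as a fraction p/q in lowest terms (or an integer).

S is finite, so sup(S) = max(S).
Sorted decreasing:
8/3, 0, -5/6, -3/2
The extremum is 8/3.
For every x in S, x <= 8/3. And 8/3 is in S, so it is attained.
Therefore sup(S) = 8/3.

8/3


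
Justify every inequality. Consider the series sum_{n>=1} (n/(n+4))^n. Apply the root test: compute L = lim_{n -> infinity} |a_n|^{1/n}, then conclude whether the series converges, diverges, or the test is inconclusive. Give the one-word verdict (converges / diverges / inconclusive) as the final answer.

Let a_n denote the general term. Form |a_n|^(1/n) and simplify:
|a_n|^(1/n) = n/(n + 4)
Take the limit as n -> infinity: L = 1.
Since L = 1, the root test is inconclusive. (In fact a_n = (n/(n+4))^n -> e^(-4) != 0, so the nth-term test shows divergence; but the root test itself gives no conclusion.)

inconclusive


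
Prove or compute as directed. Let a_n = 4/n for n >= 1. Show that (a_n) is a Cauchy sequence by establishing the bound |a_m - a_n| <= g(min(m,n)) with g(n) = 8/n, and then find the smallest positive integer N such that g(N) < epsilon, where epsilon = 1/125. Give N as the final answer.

For any m, n >= 1, by the triangle inequality:
|a_m - a_n| = |4/m - 4/n| <= 4*1/m + 4*1/n <= 8/min(m,n).
So g(n) = 8/n bounds the Cauchy difference. Since g(n) -> 0, (a_n) is Cauchy.
Now solve g(N) < 1/125: 8/N < 1/125 <=> N > 8 / (1/125) = 1000.
The smallest integer strictly greater than 1000 is N = 1001.
Check: g(1001) = 8/1001 = 8/1001 < 1/125; g(1000) = 1/125 >= 1/125. So N = 1001.

1001


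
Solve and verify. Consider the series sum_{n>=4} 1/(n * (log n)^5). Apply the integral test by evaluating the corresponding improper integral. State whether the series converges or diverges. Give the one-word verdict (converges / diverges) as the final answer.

Let f(x) = 1/(x*log(x)^5). Then f is positive, continuous, and decreasing on [4, infinity), so the integral test applies.
Compute the improper integral int_{4}^infinity f(x) dx:
  antiderivative F(x) = -1/(4*log(x)^4).
  F(x) -> 0 as x -> infinity.  int = 0 - F(4) = 1/(4*log(4)^4) < infinity. By the integral test, the series converges.

converges


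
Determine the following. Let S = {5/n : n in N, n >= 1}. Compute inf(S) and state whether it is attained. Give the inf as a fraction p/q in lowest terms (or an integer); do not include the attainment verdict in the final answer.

Analysis:
- Values: 5, 5/2, 5/3, 5/4, ... strictly decreasing.
- The maximum is 5 (n=1); sup = 5 (attained).
- The set is bounded below by 0; 5/n -> 0 so 0 is the greatest lower bound.
- 0 is not in the set, so inf = 0 is not attained.
Conclusion: inf(S) = 0, not attained in S.

0


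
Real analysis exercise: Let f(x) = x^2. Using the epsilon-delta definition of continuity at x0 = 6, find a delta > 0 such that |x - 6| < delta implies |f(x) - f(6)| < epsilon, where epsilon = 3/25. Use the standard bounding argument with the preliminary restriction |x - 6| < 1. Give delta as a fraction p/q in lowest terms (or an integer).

Factor: |x^2 - (6)^2| = |x - 6| * |x + 6|.
Impose |x - 6| < 1 first. Then |x + 6| = |(x - 6) + 2*(6)| <= |x - 6| + 2*|6| < 1 + 12 = 13.
So |x^2 - (6)^2| < delta * 13.
We need delta * 13 <= 3/25, i.e. delta <= 3/25/13 = 3/325.
Since 3/325 < 1, this is tighter than 1; take delta = 3/325.
So delta = 3/325 works.

3/325


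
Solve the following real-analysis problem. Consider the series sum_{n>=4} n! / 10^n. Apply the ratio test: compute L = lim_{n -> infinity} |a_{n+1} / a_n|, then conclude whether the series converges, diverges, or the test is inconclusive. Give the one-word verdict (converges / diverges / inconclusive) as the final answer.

Let a_n denote the general term. Form the ratio a_{n+1}/a_n and simplify:
a_{n+1}/a_n = n/10 + 1/10
Take the limit as n -> infinity: L = infinity.
Since L = infinity > 1 (or L = infinity), the ratio test implies the series diverges.

diverges


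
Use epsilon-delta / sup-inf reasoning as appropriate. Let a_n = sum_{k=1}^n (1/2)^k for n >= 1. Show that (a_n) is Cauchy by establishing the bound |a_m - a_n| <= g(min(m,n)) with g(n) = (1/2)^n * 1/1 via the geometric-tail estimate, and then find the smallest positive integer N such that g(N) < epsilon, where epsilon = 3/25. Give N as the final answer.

For m > n >= 1: |a_m - a_n| = sum_{k=n+1}^m (1/2)^k < sum_{k=n+1}^infinity (1/2)^k = (1/2)^(n+1) / (1 - 1/2) = (1/2)^n * (1/2) * (2/1) = (1/2)^n * 1/1.
So g(n) = (1/2)^n / 1. Since g(n) -> 0, (a_n) is Cauchy.
Now solve g(N) < 3/25: (1/2)^N / 1 < 3/25 <=> 2^N > 1 / (1 * 3/25) = 25/3.
Check powers of 2: 2^3 = 8 <= 25/3, 2^4 = 16 > 25/3.
So the smallest such N is 4. Check: g(4) = 1/(1 * 16) = 1/16 < 3/25.

4


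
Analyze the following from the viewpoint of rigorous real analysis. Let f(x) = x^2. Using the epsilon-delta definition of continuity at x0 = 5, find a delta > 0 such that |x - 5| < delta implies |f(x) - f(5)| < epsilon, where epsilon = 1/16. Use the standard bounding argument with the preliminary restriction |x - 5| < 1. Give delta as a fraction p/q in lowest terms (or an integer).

Factor: |x^2 - (5)^2| = |x - 5| * |x + 5|.
Impose |x - 5| < 1 first. Then |x + 5| = |(x - 5) + 2*(5)| <= |x - 5| + 2*|5| < 1 + 10 = 11.
So |x^2 - (5)^2| < delta * 11.
We need delta * 11 <= 1/16, i.e. delta <= 1/16/11 = 1/176.
Since 1/176 < 1, this is tighter than 1; take delta = 1/176.
So delta = 1/176 works.

1/176


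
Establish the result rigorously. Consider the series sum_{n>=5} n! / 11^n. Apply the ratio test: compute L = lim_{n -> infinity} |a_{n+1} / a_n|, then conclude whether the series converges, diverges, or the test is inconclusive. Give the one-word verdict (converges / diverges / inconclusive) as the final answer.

Let a_n denote the general term. Form the ratio a_{n+1}/a_n and simplify:
a_{n+1}/a_n = n/11 + 1/11
Take the limit as n -> infinity: L = infinity.
Since L = infinity > 1 (or L = infinity), the ratio test implies the series diverges.

diverges


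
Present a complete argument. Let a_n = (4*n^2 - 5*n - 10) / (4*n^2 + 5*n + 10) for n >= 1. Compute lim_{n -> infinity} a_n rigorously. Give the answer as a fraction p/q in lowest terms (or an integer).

Divide numerator and denominator by n^2, the highest power:
numerator / n^2 = 4 - 5/n - 10/n^2
denominator / n^2 = 4 + 5/n + 10/n^2
As n -> infinity, all terms of the form c/n^k (k >= 1) tend to 0.
So numerator / n^2 -> 4 and denominator / n^2 -> 4.
Therefore lim a_n = 1.

1


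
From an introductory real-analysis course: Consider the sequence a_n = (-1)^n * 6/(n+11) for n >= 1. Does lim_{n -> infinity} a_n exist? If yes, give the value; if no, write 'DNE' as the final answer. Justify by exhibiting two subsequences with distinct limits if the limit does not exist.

Examine the behaviour of a_n along subsequences.
Even-n subsequence a_{2k} = 6/(2k+11) -> 0. Odd-n subsequence a_{2k+1} = -6/(2k+12) -> 0. Both tend to 0, which suggests the limit is 0; verify directly.
|a_n - 0| = 6/(n+11) < 6/n for every n >= 1.
Given epsilon > 0, choose a positive integer N > 6/epsilon. Then for all n >= N, |a_n| < 6/n <= 6/N < epsilon.
So by the definition of the limit, lim a_n exists and equals 0.

0


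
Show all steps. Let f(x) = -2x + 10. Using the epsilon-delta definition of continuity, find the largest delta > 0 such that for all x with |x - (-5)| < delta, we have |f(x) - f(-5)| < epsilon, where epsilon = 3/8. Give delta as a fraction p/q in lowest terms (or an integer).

We compute f(-5) = -2*(-5) + 10 = 20.
|f(x) - f(-5)| = |-2x + 10 - (20)| = |-2(x - (-5))| = 2|x - (-5)|.
We need 2|x - (-5)| < 3/8, i.e. |x - (-5)| < 3/8 / 2 = 3/16.
So any delta <= 3/16 works. Conversely, if delta > 3/16, then x = -5 + 3/16 satisfies |x - (-5)| = 3/16 < delta but |f(x) - f(-5)| = 2 * 3/16 = 3/8, which is not < 3/8; so no larger delta works.
Hence the largest such delta is 3/16.

3/16


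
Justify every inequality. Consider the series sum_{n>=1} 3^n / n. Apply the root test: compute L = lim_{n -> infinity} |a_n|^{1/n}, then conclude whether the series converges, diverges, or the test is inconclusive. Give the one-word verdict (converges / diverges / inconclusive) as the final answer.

Let a_n denote the general term. Form |a_n|^(1/n) and simplify:
|a_n|^(1/n) = 3/n^(1/n)
Take the limit as n -> infinity: L = 3.
Since L = 3 > 1, the root test implies divergence.

diverges


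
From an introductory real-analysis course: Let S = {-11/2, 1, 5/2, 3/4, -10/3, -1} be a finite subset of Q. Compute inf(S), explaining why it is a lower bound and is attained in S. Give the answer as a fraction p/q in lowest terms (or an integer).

S is finite, so inf(S) = min(S).
Sorted increasing:
-11/2, -10/3, -1, 3/4, 1, 5/2
The extremum is -11/2.
For every x in S, x >= -11/2. And -11/2 is in S, so it is attained.
Therefore inf(S) = -11/2.

-11/2


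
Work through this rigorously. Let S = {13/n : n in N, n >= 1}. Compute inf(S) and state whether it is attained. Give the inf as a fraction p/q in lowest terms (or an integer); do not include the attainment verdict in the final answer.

Analysis:
- Values: 13, 13/2, 13/3, 13/4, ... strictly decreasing.
- The maximum is 13 (n=1); sup = 13 (attained).
- The set is bounded below by 0; 13/n -> 0 so 0 is the greatest lower bound.
- 0 is not in the set, so inf = 0 is not attained.
Conclusion: inf(S) = 0, not attained in S.

0


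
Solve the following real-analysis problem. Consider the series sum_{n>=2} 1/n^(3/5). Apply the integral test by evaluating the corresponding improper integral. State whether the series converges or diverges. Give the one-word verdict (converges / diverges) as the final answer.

Let f(x) = x^(-3/5). Then f is positive, continuous, and decreasing on [2, infinity), so the integral test applies.
Compute the improper integral int_{2}^infinity f(x) dx:
  antiderivative F(x) = 5*x^(2/5)/2.
  As x -> infinity, F(x) -> infinity (since p = 3/5 < 1).
  So the integral diverges. By the integral test, the series diverges.

diverges


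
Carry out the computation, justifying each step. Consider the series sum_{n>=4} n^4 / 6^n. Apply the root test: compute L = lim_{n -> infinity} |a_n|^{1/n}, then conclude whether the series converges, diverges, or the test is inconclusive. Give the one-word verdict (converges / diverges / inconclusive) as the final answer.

Let a_n denote the general term. Form |a_n|^(1/n) and simplify:
|a_n|^(1/n) = n^(4/n)/6
Take the limit as n -> infinity: L = 1/6.
Since L = 1/6 < 1, the root test implies convergence.

converges


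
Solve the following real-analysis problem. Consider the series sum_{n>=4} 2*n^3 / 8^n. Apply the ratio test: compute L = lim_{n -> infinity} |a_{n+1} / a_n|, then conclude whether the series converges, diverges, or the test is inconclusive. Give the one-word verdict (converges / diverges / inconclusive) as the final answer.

Let a_n denote the general term. Form the ratio a_{n+1}/a_n and simplify:
a_{n+1}/a_n = (n + 1)^3/(8*n^3)
Take the limit as n -> infinity: L = 1/8.
Since L = 1/8 < 1, the ratio test implies the series converges.

converges


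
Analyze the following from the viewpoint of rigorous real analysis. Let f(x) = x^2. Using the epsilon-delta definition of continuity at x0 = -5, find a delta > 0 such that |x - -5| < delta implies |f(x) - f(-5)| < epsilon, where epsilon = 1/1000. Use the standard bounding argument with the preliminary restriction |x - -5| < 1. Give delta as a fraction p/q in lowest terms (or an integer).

Factor: |x^2 - (-5)^2| = |x - -5| * |x + -5|.
Impose |x - -5| < 1 first. Then |x + -5| = |(x - -5) + 2*(-5)| <= |x - -5| + 2*|-5| < 1 + 10 = 11.
So |x^2 - (-5)^2| < delta * 11.
We need delta * 11 <= 1/1000, i.e. delta <= 1/1000/11 = 1/11000.
Since 1/11000 < 1, this is tighter than 1; take delta = 1/11000.
So delta = 1/11000 works.

1/11000


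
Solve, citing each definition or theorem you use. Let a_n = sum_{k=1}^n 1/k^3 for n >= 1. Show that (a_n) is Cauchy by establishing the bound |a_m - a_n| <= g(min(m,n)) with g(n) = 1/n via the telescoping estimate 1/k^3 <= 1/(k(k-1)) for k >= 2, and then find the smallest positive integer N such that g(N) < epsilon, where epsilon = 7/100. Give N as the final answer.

For m > n >= 1: |a_m - a_n| = sum_{k=n+1}^m 1/k^3.
Use 1/k^3 <= 1/(k(k-1)) = 1/(k-1) - 1/k for k >= 2 (which holds since k^3 >= k^2 >= k(k-1) for k >= 2):
sum_{k=n+1}^m 1/k^3 <= sum_{k=n+1}^m (1/(k-1) - 1/k) = 1/n - 1/m <= 1/n.
By symmetry the same bound holds with n,m swapped, so |a_m - a_n| <= 1/min(m,n) = g(min(m,n)). Since g(n) -> 0, (a_n) is Cauchy.
Now solve g(N) < 7/100: 1/N < 7/100 <=> N > 1/(7/100) = 100/7.
The smallest integer strictly greater than 100/7 is N = 15.
Check: g(15) = 1/15 < 7/100; g(14) = 1/14 >= 7/100. So N = 15.

15


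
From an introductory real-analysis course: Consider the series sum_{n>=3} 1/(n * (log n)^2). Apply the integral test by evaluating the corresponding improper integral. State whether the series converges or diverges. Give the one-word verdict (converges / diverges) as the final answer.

Let f(x) = 1/(x*log(x)^2). Then f is positive, continuous, and decreasing on [3, infinity), so the integral test applies.
Compute the improper integral int_{3}^infinity f(x) dx:
  antiderivative F(x) = -1/log(x).
  F(x) -> 0 as x -> infinity.  int = 0 - F(3) = 1/log(3) < infinity. By the integral test, the series converges.

converges


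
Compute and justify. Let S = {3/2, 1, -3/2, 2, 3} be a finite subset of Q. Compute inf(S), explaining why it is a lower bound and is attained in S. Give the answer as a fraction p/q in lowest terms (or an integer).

S is finite, so inf(S) = min(S).
Sorted increasing:
-3/2, 1, 3/2, 2, 3
The extremum is -3/2.
For every x in S, x >= -3/2. And -3/2 is in S, so it is attained.
Therefore inf(S) = -3/2.

-3/2


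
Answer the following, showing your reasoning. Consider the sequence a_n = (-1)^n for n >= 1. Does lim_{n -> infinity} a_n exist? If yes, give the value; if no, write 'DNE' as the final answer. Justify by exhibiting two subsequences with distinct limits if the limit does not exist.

Examine the behaviour of a_n along subsequences.
Even-n subsequence a_{2k} = 1 -> 1. Odd-n subsequence a_{2k+1} = -1 -> -1.
Since these two subsequential limits are 1 and -1, distinct, the full sequence cannot converge (a convergent sequence has all subsequences tending to the same limit). So lim a_n does not exist.

DNE


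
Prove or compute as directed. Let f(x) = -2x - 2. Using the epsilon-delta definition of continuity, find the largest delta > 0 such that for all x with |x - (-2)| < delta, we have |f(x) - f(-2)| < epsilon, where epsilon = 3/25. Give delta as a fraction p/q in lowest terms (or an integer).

We compute f(-2) = -2*(-2) - 2 = 2.
|f(x) - f(-2)| = |-2x - 2 - (2)| = |-2(x - (-2))| = 2|x - (-2)|.
We need 2|x - (-2)| < 3/25, i.e. |x - (-2)| < 3/25 / 2 = 3/50.
So any delta <= 3/50 works. Conversely, if delta > 3/50, then x = -2 + 3/50 satisfies |x - (-2)| = 3/50 < delta but |f(x) - f(-2)| = 2 * 3/50 = 3/25, which is not < 3/25; so no larger delta works.
Hence the largest such delta is 3/50.

3/50


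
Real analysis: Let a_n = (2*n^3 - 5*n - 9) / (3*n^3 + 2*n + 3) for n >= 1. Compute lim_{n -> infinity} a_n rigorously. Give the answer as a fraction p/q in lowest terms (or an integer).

Divide numerator and denominator by n^3, the highest power:
numerator / n^3 = 2 - 5/n^2 - 9/n^3
denominator / n^3 = 3 + 2/n^2 + 3/n^3
As n -> infinity, all terms of the form c/n^k (k >= 1) tend to 0.
So numerator / n^3 -> 2 and denominator / n^3 -> 3.
Therefore lim a_n = 2/3.

2/3


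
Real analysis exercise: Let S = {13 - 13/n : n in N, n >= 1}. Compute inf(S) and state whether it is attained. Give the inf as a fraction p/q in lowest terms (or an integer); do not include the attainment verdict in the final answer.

Analysis:
- Values: 0, 13/2, 26/3, 39/4, ... strictly increasing.
- Minimum is 0 (n=1); inf = 0 (attained).
- 13 - 13/n -> 13 from below; sup = 13, not attained.
Conclusion: inf(S) = 0, attained in S.

0


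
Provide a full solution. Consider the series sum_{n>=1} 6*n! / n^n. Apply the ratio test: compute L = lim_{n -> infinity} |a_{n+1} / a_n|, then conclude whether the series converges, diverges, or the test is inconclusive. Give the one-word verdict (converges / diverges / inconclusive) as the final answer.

Let a_n denote the general term. Form the ratio a_{n+1}/a_n and simplify:
a_{n+1}/a_n = (n/(n + 1))^n
Take the limit as n -> infinity: L = exp(-1).
Since L = exp(-1) < 1, the ratio test implies the series converges.

converges


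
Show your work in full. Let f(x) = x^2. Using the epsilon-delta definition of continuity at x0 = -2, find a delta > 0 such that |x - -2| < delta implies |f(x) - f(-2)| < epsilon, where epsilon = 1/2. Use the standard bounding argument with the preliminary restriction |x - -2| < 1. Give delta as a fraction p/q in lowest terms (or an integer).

Factor: |x^2 - (-2)^2| = |x - -2| * |x + -2|.
Impose |x - -2| < 1 first. Then |x + -2| = |(x - -2) + 2*(-2)| <= |x - -2| + 2*|-2| < 1 + 4 = 5.
So |x^2 - (-2)^2| < delta * 5.
We need delta * 5 <= 1/2, i.e. delta <= 1/2/5 = 1/10.
Since 1/10 < 1, this is tighter than 1; take delta = 1/10.
So delta = 1/10 works.

1/10


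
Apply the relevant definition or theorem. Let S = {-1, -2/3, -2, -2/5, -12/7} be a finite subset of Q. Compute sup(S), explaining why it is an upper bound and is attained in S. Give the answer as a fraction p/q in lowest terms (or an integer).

S is finite, so sup(S) = max(S).
Sorted decreasing:
-2/5, -2/3, -1, -12/7, -2
The extremum is -2/5.
For every x in S, x <= -2/5. And -2/5 is in S, so it is attained.
Therefore sup(S) = -2/5.

-2/5


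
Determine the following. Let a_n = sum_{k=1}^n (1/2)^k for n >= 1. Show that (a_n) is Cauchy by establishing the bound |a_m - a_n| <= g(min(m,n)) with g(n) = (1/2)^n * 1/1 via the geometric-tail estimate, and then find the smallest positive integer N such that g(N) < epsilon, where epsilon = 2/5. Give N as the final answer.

For m > n >= 1: |a_m - a_n| = sum_{k=n+1}^m (1/2)^k < sum_{k=n+1}^infinity (1/2)^k = (1/2)^(n+1) / (1 - 1/2) = (1/2)^n * (1/2) * (2/1) = (1/2)^n * 1/1.
So g(n) = (1/2)^n / 1. Since g(n) -> 0, (a_n) is Cauchy.
Now solve g(N) < 2/5: (1/2)^N / 1 < 2/5 <=> 2^N > 1 / (1 * 2/5) = 5/2.
Check powers of 2: 2^1 = 2 <= 5/2, 2^2 = 4 > 5/2.
So the smallest such N is 2. Check: g(2) = 1/(1 * 4) = 1/4 < 2/5.

2


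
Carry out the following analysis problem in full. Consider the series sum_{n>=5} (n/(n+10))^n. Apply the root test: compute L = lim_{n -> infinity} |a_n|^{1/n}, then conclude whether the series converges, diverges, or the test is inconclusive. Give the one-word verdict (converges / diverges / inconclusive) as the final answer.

Let a_n denote the general term. Form |a_n|^(1/n) and simplify:
|a_n|^(1/n) = n/(n + 10)
Take the limit as n -> infinity: L = 1.
Since L = 1, the root test is inconclusive. (In fact a_n = (n/(n+10))^n -> e^(-10) != 0, so the nth-term test shows divergence; but the root test itself gives no conclusion.)

inconclusive


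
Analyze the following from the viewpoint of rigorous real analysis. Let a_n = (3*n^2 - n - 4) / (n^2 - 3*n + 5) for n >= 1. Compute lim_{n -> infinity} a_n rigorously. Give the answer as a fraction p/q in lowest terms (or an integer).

Divide numerator and denominator by n^2, the highest power:
numerator / n^2 = 3 - 1/n - 4/n^2
denominator / n^2 = 1 - 3/n + 5/n^2
As n -> infinity, all terms of the form c/n^k (k >= 1) tend to 0.
So numerator / n^2 -> 3 and denominator / n^2 -> 1.
Therefore lim a_n = 3.

3


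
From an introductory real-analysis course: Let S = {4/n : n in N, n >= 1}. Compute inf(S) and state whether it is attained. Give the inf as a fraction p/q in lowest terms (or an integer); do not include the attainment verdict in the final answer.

Analysis:
- Values: 4, 2, 4/3, 1, ... strictly decreasing.
- The maximum is 4 (n=1); sup = 4 (attained).
- The set is bounded below by 0; 4/n -> 0 so 0 is the greatest lower bound.
- 0 is not in the set, so inf = 0 is not attained.
Conclusion: inf(S) = 0, not attained in S.

0


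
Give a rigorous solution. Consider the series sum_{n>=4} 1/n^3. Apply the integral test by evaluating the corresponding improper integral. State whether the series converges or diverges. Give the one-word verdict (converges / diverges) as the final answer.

Let f(x) = x^(-3). Then f is positive, continuous, and decreasing on [4, infinity), so the integral test applies.
Compute the improper integral int_{4}^infinity f(x) dx:
  antiderivative F(x) = -1/(2*x^2).
  As x -> infinity, F(x) -> 0 (since p = 3 > 1).
  So int = F(infinity) - F(4) = 0 - (-1/32) = 1/32.
  Finite, so by the integral test, the series converges.

converges


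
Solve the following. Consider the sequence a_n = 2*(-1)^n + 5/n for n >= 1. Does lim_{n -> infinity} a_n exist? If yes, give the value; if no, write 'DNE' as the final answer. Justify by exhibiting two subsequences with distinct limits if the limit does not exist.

Examine the behaviour of a_n along subsequences.
a_{2k} = 2 + 5/(2k) -> 2. a_{2k+1} = -2 + 5/(2k+1) -> -2.
Since these two subsequential limits are 2 and -2, distinct, the full sequence cannot converge (a convergent sequence has all subsequences tending to the same limit). So lim a_n does not exist.

DNE


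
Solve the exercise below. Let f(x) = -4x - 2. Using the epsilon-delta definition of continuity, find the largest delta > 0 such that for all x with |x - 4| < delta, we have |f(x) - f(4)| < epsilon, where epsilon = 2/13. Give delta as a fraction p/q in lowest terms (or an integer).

We compute f(4) = -4*(4) - 2 = -18.
|f(x) - f(4)| = |-4x - 2 - (-18)| = |-4(x - 4)| = 4|x - 4|.
We need 4|x - 4| < 2/13, i.e. |x - 4| < 2/13 / 4 = 1/26.
So any delta <= 1/26 works. Conversely, if delta > 1/26, then x = 4 + 1/26 satisfies |x - 4| = 1/26 < delta but |f(x) - f(4)| = 4 * 1/26 = 2/13, which is not < 2/13; so no larger delta works.
Hence the largest such delta is 1/26.

1/26


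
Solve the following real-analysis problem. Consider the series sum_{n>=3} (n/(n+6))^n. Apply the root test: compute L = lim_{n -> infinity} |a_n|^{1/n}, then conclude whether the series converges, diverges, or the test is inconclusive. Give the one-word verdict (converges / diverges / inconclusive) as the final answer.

Let a_n denote the general term. Form |a_n|^(1/n) and simplify:
|a_n|^(1/n) = n/(n + 6)
Take the limit as n -> infinity: L = 1.
Since L = 1, the root test is inconclusive. (In fact a_n = (n/(n+6))^n -> e^(-6) != 0, so the nth-term test shows divergence; but the root test itself gives no conclusion.)

inconclusive


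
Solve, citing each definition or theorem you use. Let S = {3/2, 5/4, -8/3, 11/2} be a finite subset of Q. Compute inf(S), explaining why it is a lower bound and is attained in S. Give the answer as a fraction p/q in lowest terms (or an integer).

S is finite, so inf(S) = min(S).
Sorted increasing:
-8/3, 5/4, 3/2, 11/2
The extremum is -8/3.
For every x in S, x >= -8/3. And -8/3 is in S, so it is attained.
Therefore inf(S) = -8/3.

-8/3


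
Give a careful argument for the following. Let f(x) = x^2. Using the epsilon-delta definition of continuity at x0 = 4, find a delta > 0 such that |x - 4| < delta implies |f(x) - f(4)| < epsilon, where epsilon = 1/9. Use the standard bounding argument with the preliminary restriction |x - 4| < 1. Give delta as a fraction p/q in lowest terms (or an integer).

Factor: |x^2 - (4)^2| = |x - 4| * |x + 4|.
Impose |x - 4| < 1 first. Then |x + 4| = |(x - 4) + 2*(4)| <= |x - 4| + 2*|4| < 1 + 8 = 9.
So |x^2 - (4)^2| < delta * 9.
We need delta * 9 <= 1/9, i.e. delta <= 1/9/9 = 1/81.
Since 1/81 < 1, this is tighter than 1; take delta = 1/81.
So delta = 1/81 works.

1/81


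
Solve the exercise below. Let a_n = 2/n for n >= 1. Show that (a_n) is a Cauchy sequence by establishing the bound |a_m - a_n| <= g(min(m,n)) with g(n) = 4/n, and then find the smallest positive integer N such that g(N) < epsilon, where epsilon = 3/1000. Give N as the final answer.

For any m, n >= 1, by the triangle inequality:
|a_m - a_n| = |2/m - 2/n| <= 2*1/m + 2*1/n <= 4/min(m,n).
So g(n) = 4/n bounds the Cauchy difference. Since g(n) -> 0, (a_n) is Cauchy.
Now solve g(N) < 3/1000: 4/N < 3/1000 <=> N > 4 / (3/1000) = 4000/3.
The smallest integer strictly greater than 4000/3 is N = 1334.
Check: g(1334) = 4/1334 = 2/667 < 3/1000; g(1333) = 4/1333 >= 3/1000. So N = 1334.

1334


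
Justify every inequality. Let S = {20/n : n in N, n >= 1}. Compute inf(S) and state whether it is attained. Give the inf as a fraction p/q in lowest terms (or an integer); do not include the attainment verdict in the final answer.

Analysis:
- Values: 20, 10, 20/3, 5, ... strictly decreasing.
- The maximum is 20 (n=1); sup = 20 (attained).
- The set is bounded below by 0; 20/n -> 0 so 0 is the greatest lower bound.
- 0 is not in the set, so inf = 0 is not attained.
Conclusion: inf(S) = 0, not attained in S.

0
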